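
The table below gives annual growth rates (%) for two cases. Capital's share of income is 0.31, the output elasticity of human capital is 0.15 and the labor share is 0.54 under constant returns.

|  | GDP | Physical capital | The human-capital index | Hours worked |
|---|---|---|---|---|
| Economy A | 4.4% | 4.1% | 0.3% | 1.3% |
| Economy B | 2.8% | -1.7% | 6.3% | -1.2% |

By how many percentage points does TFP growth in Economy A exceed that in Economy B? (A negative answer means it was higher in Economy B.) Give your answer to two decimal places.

Labor's share = 1 − 0.31 − 0.15 = 0.54.
Economy A: TFP = 4.4 − 1.271 − 0.045 − 0.702 = 2.382%.
Economy B: TFP = 2.8 + 0.527 − 0.945 + 0.648 = 3.03%.
Difference = 2.382 − (3.03) = -0.648 pp.

-0.65 percentage points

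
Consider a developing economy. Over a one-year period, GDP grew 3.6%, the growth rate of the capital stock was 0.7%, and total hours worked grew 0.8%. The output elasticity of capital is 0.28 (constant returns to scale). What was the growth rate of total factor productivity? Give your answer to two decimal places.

2.83%

Labor's share = 1 − 0.28 = 0.72.
The capital stock: 0.28 × 0.7 = 0.196 pp.
Total hours worked: 0.72 × 0.8 = 0.576 pp.
TFP growth = 3.6 − 0.772 = 2.828%.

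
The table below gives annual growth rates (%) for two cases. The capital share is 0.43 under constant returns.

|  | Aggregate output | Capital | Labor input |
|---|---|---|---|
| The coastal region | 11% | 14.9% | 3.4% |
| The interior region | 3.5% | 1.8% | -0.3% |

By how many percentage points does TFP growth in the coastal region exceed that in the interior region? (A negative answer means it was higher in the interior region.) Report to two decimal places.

Labor's share = 1 − 0.43 = 0.57.
The coastal region: TFP = 11 − 6.407 − 1.938 = 2.655%.
The interior region: TFP = 3.5 − 0.774 + 0.171 = 2.897%.
Difference = 2.655 − (2.897) = -0.242 pp.

-0.24 percentage points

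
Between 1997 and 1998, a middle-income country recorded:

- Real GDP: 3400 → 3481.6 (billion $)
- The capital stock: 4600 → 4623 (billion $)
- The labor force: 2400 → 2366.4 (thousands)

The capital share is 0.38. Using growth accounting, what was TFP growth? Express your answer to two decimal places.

3.08%

Real GDP growth = (3481.6 − 3400) / 3400 = 2.4%.
The capital stock growth = (4623 − 4600) / 4600 = 0.5%.
The labor force growth = (2366.4 − 2400) / 2400 = -1.4%.
Labor's share = 1 − 0.38 = 0.62.
The capital stock: 0.38 × 0.5 = 0.19 pp.
The labor force: 0.62 × (-1.4) = -0.868 pp.
TFP growth = 2.4 + 0.678 = 3.078%.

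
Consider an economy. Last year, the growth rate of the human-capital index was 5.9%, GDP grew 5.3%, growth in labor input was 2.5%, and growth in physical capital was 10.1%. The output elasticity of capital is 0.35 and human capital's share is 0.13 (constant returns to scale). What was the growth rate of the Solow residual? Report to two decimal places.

-0.30%

Labor's share = 1 − 0.35 − 0.13 = 0.52.
Physical capital: 0.35 × 10.1 = 3.535 pp.
The human-capital index: 0.13 × 5.9 = 0.767 pp.
Labor input: 0.52 × 2.5 = 1.3 pp.
TFP growth = 5.3 − 5.602 = -0.302%.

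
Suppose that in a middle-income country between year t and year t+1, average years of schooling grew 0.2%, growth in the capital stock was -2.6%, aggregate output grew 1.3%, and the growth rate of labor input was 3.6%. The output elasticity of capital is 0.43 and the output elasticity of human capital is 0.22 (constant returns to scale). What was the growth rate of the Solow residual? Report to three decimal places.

1.114%

Labor's share = 1 − 0.43 − 0.22 = 0.35.
The capital stock: 0.43 × (-2.6) = -1.118 pp.
Average years of schooling: 0.22 × 0.2 = 0.044 pp.
Labor input: 0.35 × 3.6 = 1.26 pp.
TFP growth = 1.3 − 0.186 = 1.114%.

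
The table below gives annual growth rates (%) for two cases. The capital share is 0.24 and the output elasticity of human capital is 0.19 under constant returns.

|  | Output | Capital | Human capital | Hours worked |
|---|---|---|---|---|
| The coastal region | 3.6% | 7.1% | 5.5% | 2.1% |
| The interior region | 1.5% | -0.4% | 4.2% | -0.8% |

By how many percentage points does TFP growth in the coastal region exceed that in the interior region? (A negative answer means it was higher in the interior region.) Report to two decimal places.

Labor's share = 1 − 0.24 − 0.19 = 0.57.
The coastal region: TFP = 3.6 − 1.704 − 1.045 − 1.197 = -0.346%.
The interior region: TFP = 1.5 + 0.096 − 0.798 + 0.456 = 1.254%.
Difference = -0.346 − (1.254) = -1.6 pp.

-1.60 percentage points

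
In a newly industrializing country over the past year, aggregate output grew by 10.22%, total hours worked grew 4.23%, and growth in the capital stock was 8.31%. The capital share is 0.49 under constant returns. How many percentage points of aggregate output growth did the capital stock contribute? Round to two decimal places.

Contribution = share × growth = 0.49 × 8.31 = 4.0719 pp.

4.07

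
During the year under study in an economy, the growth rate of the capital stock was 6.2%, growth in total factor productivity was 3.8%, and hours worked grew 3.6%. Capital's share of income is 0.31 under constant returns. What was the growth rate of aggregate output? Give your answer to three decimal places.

Labor's share = 1 − 0.31 = 0.69.
The capital stock: 0.31 × 6.2 = 1.922 pp.
Hours worked: 0.69 × 3.6 = 2.484 pp.
Output growth = 3.8 + 4.406 = 8.206%.

8.206%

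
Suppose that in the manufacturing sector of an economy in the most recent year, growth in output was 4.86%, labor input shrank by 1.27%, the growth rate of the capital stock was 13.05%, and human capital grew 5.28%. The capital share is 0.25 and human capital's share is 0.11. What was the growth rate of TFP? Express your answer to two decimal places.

Labor's share = 1 − 0.25 − 0.11 = 0.64.
The capital stock: 0.25 × 13.05 = 3.2625 pp.
Human capital: 0.11 × 5.28 = 0.5808 pp.
Labor input: 0.64 × (-1.27) = -0.8128 pp.
TFP growth = 4.86 − 3.0305 = 1.8295%.

1.83%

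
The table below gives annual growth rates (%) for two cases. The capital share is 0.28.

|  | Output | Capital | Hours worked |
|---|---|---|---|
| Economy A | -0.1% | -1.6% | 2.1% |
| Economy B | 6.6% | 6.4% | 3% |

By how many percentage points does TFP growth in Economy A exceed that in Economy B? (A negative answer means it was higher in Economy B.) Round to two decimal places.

-3.81 percentage points

Labor's share = 1 − 0.28 = 0.72.
Economy A: TFP = -0.1 + 0.448 − 1.512 = -1.164%.
Economy B: TFP = 6.6 − 1.792 − 2.16 = 2.648%.
Difference = -1.164 − (2.648) = -3.812 pp.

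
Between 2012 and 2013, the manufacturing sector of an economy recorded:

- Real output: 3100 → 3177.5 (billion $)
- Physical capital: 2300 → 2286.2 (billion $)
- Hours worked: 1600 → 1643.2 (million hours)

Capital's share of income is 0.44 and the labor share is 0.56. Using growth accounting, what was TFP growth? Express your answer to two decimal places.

Real output growth = (3177.5 − 3100) / 3100 = 2.5%.
Physical capital growth = (2286.2 − 2300) / 2300 = -0.6%.
Hours worked growth = (1643.2 − 1600) / 1600 = 2.7%.
Labor's share = 1 − 0.44 = 0.56.
Physical capital: 0.44 × (-0.6) = -0.264 pp.
Hours worked: 0.56 × 2.7 = 1.512 pp.
TFP growth = 2.5 − 1.248 = 1.252%.

TFP grew 1.25%.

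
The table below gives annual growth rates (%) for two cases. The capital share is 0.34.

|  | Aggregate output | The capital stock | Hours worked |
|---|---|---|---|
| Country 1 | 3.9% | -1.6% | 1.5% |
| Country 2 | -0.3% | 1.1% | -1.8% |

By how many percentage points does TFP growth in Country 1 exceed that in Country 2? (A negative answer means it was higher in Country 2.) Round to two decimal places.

Labor's share = 1 − 0.34 = 0.66.
Country 1: TFP = 3.9 + 0.544 − 0.99 = 3.454%.
Country 2: TFP = -0.3 − 0.374 + 1.188 = 0.514%.
Difference = 3.454 − (0.514) = 2.94 pp.

2.94 percentage points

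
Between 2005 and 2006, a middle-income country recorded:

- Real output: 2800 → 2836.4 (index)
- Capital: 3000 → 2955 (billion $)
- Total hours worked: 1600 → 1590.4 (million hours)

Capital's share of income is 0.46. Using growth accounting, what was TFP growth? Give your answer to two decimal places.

TFP grew 2.31%.

Real output growth = (2836.4 − 2800) / 2800 = 1.3%.
Capital growth = (2955 − 3000) / 3000 = -1.5%.
Total hours worked growth = (1590.4 − 1600) / 1600 = -0.6%.
Labor's share = 1 − 0.46 = 0.54.
Capital: 0.46 × (-1.5) = -0.69 pp.
Total hours worked: 0.54 × (-0.6) = -0.324 pp.
TFP growth = 1.3 + 1.014 = 2.314%.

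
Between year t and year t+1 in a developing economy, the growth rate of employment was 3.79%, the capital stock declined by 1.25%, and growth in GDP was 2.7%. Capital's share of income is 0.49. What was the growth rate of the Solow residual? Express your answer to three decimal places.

1.380%

Labor's share = 1 − 0.49 = 0.51.
The capital stock: 0.49 × (-1.25) = -0.6125 pp.
Employment: 0.51 × 3.79 = 1.9329 pp.
TFP growth = 2.7 − 1.3204 = 1.3796%.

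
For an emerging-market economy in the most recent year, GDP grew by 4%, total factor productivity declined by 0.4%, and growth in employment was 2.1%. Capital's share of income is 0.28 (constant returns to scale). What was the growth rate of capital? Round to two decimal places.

10.31%

Labor's share = 1 − 0.28 = 0.72.
gY = gA + 0.72×2.1 + 0.28×g.
0.28×g = 4 + 0.4 − 1.512 = 2.888.
g = 2.888 / 0.28 = 10.3143%.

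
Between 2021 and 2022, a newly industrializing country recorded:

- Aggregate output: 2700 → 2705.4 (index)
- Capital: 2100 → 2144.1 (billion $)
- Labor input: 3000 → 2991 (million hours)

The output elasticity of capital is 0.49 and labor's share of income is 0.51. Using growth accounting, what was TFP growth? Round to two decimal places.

-0.68%

Aggregate output growth = (2705.4 − 2700) / 2700 = 0.2%.
Capital growth = (2144.1 − 2100) / 2100 = 2.1%.
Labor input growth = (2991 − 3000) / 3000 = -0.3%.
Labor's share = 1 − 0.49 = 0.51.
Capital: 0.49 × 2.1 = 1.029 pp.
Labor input: 0.51 × (-0.3) = -0.153 pp.
TFP growth = 0.2 − 0.876 = -0.676%.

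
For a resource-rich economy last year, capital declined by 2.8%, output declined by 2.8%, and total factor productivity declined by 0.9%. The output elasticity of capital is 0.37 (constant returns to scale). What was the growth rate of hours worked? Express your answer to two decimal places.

-1.37%

Labor's share = 1 − 0.37 = 0.63.
gY = gA + 0.37×(-2.8) + 0.63×g.
0.63×g = -2.8 + 0.9 + 1.036 = -0.864.
g = -0.864 / 0.63 = -1.3714%.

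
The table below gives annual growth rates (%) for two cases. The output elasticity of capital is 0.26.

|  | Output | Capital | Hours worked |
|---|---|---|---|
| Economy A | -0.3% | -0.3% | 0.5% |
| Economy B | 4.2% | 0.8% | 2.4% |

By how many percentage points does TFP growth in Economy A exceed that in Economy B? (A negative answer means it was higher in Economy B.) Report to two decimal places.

-2.81 percentage points

Labor's share = 1 − 0.26 = 0.74.
Economy A: TFP = -0.3 + 0.078 − 0.37 = -0.592%.
Economy B: TFP = 4.2 − 0.208 − 1.776 = 2.216%.
Difference = -0.592 − (2.216) = -2.808 pp.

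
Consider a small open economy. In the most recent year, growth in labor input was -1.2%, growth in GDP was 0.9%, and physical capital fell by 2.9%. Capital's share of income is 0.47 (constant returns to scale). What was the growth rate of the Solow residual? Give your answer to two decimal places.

Labor's share = 1 − 0.47 = 0.53.
Physical capital: 0.47 × (-2.9) = -1.363 pp.
Labor input: 0.53 × (-1.2) = -0.636 pp.
TFP growth = 0.9 + 1.999 = 2.899%.

2.90%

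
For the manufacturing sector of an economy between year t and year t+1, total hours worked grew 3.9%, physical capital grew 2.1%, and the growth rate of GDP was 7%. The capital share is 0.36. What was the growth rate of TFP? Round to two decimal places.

Labor's share = 1 − 0.36 = 0.64.
Physical capital: 0.36 × 2.1 = 0.756 pp.
Total hours worked: 0.64 × 3.9 = 2.496 pp.
TFP growth = 7 − 3.252 = 3.748%.

TFP growth was 3.75%.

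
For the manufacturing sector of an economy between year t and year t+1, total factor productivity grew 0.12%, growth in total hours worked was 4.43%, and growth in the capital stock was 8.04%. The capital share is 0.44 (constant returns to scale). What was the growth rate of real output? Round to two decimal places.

6.14%

Labor's share = 1 − 0.44 = 0.56.
The capital stock: 0.44 × 8.04 = 3.5376 pp.
Total hours worked: 0.56 × 4.43 = 2.4808 pp.
Output growth = 0.12 + 6.0184 = 6.1384%.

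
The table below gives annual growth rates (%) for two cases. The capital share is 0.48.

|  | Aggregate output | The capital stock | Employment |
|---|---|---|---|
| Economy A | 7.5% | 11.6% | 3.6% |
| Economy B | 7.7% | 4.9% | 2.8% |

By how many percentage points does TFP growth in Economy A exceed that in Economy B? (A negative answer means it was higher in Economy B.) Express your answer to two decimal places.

-3.83 percentage points

Labor's share = 1 − 0.48 = 0.52.
Economy A: TFP = 7.5 − 5.568 − 1.872 = 0.06%.
Economy B: TFP = 7.7 − 2.352 − 1.456 = 3.892%.
Difference = 0.06 − (3.892) = -3.832 pp.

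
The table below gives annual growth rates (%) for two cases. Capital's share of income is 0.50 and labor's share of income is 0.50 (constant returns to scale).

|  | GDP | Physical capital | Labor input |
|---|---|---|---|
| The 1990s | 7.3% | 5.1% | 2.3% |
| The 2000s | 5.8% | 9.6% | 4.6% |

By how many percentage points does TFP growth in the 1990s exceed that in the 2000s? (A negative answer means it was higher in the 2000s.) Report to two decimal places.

Labor's share = 1 − 0.5 = 0.5.
The 1990s: TFP = 7.3 − 2.55 − 1.15 = 3.6%.
The 2000s: TFP = 5.8 − 4.8 − 2.3 = -1.3%.
Difference = 3.6 − (-1.3) = 4.9 pp.

4.90 percentage points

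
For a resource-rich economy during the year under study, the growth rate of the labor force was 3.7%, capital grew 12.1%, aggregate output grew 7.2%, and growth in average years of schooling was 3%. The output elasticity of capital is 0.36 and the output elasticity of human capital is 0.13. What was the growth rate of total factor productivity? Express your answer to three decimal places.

Total factor productivity grew 0.567%.

Labor's share = 1 − 0.36 − 0.13 = 0.51.
Capital: 0.36 × 12.1 = 4.356 pp.
Average years of schooling: 0.13 × 3 = 0.39 pp.
The labor force: 0.51 × 3.7 = 1.887 pp.
TFP growth = 7.2 − 6.633 = 0.567%.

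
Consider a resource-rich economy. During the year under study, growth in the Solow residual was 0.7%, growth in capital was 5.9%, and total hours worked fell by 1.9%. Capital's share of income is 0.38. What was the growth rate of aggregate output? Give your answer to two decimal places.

1.76%

Labor's share = 1 − 0.38 = 0.62.
Capital: 0.38 × 5.9 = 2.242 pp.
Total hours worked: 0.62 × (-1.9) = -1.178 pp.
Output growth = 0.7 + 1.064 = 1.764%.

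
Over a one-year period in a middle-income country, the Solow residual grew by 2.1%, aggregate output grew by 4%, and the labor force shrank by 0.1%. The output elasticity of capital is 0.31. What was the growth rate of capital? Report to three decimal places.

Labor's share = 1 − 0.31 = 0.69.
gY = gA + 0.69×(-0.1) + 0.31×g.
0.31×g = 4 − 2.1 + 0.069 = 1.969.
g = 1.969 / 0.31 = 6.35161%.

6.352%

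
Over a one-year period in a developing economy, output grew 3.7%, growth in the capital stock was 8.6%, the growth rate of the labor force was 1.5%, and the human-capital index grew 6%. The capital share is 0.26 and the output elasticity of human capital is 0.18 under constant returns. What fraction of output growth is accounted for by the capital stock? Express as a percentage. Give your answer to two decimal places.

The capital stock accounted for 60.43% of growth.

The capital stock contributed 0.26 × 8.6 = 2.236 pp.
Share of growth = 2.236 / 3.7 × 100 = 60.4324%.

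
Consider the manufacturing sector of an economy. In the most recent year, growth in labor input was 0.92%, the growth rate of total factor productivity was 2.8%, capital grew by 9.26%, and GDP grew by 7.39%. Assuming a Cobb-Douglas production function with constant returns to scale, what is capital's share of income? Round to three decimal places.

0.440

gY = gA + α·gK + (1−α)·gL, so gY − gA − gL = α(gK − gL).
7.39 − 2.8 − 0.92 = α × (9.26 − 0.92).
3.67 = 8.34 α, so α = 0.44005.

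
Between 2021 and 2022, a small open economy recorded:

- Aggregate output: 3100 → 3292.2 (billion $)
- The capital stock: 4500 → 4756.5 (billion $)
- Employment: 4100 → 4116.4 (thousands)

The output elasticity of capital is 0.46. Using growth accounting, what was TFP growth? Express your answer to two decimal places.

3.36%

Aggregate output growth = (3292.2 − 3100) / 3100 = 6.2%.
The capital stock growth = (4756.5 − 4500) / 4500 = 5.7%.
Employment growth = (4116.4 − 4100) / 4100 = 0.4%.
Labor's share = 1 − 0.46 = 0.54.
The capital stock: 0.46 × 5.7 = 2.622 pp.
Employment: 0.54 × 0.4 = 0.216 pp.
TFP growth = 6.2 − 2.838 = 3.362%.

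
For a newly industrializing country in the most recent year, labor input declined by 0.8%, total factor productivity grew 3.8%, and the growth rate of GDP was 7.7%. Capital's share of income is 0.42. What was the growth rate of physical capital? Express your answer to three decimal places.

Labor's share = 1 − 0.42 = 0.58.
gY = gA + 0.58×(-0.8) + 0.42×g.
0.42×g = 7.7 − 3.8 + 0.464 = 4.364.
g = 4.364 / 0.42 = 10.39048%.

10.390%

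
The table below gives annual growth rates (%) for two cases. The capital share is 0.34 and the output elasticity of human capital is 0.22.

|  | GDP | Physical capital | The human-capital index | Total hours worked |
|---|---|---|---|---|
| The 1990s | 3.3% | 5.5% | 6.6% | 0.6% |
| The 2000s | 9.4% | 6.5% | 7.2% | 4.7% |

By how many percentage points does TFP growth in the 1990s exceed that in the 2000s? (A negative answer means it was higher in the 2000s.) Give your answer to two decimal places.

-3.82 percentage points

Labor's share = 1 − 0.34 − 0.22 = 0.44.
The 1990s: TFP = 3.3 − 1.87 − 1.452 − 0.264 = -0.286%.
The 2000s: TFP = 9.4 − 2.21 − 1.584 − 2.068 = 3.538%.
Difference = -0.286 − (3.538) = -3.824 pp.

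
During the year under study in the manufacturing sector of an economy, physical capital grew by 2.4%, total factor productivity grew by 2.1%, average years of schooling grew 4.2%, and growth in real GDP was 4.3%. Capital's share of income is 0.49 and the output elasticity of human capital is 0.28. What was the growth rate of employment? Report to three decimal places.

-0.661%

Labor's share = 1 − 0.49 − 0.28 = 0.23.
gY = gA + 0.49×2.4 + 0.28×4.2 + 0.23×g.
0.23×g = 4.3 − 2.1 − 2.352 = -0.152.
g = -0.152 / 0.23 = -0.66087%.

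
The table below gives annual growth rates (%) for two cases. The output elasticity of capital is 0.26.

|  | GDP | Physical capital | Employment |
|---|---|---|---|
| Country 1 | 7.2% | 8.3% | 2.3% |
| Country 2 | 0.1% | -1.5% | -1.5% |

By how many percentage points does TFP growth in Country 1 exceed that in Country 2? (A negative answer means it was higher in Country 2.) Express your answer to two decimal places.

1.74 percentage points

Labor's share = 1 − 0.26 = 0.74.
Country 1: TFP = 7.2 − 2.158 − 1.702 = 3.34%.
Country 2: TFP = 0.1 + 0.39 + 1.11 = 1.6%.
Difference = 3.34 − (1.6) = 1.74 pp.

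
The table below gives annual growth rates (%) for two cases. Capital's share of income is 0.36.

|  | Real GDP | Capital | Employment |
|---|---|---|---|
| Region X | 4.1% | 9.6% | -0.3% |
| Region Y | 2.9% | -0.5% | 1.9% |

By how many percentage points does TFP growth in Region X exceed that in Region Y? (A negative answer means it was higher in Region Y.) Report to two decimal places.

Labor's share = 1 − 0.36 = 0.64.
Region X: TFP = 4.1 − 3.456 + 0.192 = 0.836%.
Region Y: TFP = 2.9 + 0.18 − 1.216 = 1.864%.
Difference = 0.836 − (1.864) = -1.028 pp.

-1.03 percentage points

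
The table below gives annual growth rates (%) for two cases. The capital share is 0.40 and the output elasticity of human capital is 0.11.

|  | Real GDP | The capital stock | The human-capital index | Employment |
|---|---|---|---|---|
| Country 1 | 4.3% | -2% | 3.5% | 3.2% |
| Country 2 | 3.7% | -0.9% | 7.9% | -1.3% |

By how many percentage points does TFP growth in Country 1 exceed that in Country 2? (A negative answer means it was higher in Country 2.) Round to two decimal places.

-0.68 percentage points

Labor's share = 1 − 0.4 − 0.11 = 0.49.
Country 1: TFP = 4.3 + 0.8 − 0.385 − 1.568 = 3.147%.
Country 2: TFP = 3.7 + 0.36 − 0.869 + 0.637 = 3.828%.
Difference = 3.147 − (3.828) = -0.681 pp.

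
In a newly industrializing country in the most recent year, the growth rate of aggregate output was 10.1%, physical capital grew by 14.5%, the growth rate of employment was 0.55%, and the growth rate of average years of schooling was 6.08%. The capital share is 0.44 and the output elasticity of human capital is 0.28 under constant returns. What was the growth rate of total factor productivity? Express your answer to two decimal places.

Labor's share = 1 − 0.44 − 0.28 = 0.28.
Physical capital: 0.44 × 14.5 = 6.38 pp.
Average years of schooling: 0.28 × 6.08 = 1.7024 pp.
Employment: 0.28 × 0.55 = 0.154 pp.
TFP growth = 10.1 − 8.2364 = 1.8636%.

1.86%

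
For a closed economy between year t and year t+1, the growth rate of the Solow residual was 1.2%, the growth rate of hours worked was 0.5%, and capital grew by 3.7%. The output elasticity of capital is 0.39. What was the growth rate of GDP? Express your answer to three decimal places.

Labor's share = 1 − 0.39 = 0.61.
Capital: 0.39 × 3.7 = 1.443 pp.
Hours worked: 0.61 × 0.5 = 0.305 pp.
Output growth = 1.2 + 1.748 = 2.948%.

GDP growth was 2.948%.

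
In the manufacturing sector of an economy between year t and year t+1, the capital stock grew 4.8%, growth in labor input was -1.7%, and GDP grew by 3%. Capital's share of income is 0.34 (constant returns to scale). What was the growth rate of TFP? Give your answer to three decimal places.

Labor's share = 1 − 0.34 = 0.66.
The capital stock: 0.34 × 4.8 = 1.632 pp.
Labor input: 0.66 × (-1.7) = -1.122 pp.
TFP growth = 3 − 0.51 = 2.49%.

TFP growth was 2.490%.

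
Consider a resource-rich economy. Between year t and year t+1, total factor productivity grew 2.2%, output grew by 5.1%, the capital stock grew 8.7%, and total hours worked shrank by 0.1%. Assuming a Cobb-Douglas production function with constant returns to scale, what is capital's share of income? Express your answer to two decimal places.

gY = gA + α·gK + (1−α)·gL, so gY − gA − gL = α(gK − gL).
5.1 − 2.2 + 0.1 = α × (8.7 − (-0.1)).
3 = 8.8 α, so α = 0.3409.

0.34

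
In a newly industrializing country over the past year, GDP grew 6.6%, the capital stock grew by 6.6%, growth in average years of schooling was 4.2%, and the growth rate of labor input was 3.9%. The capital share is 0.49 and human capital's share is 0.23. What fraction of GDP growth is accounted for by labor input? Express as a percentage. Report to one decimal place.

Labor's share = 1 − 0.49 − 0.23 = 0.28.
Labor input contributed 0.28 × 3.9 = 1.092 pp.
Share of growth = 1.092 / 6.6 × 100 = 16.545%.

Labor input accounted for 16.5% of growth.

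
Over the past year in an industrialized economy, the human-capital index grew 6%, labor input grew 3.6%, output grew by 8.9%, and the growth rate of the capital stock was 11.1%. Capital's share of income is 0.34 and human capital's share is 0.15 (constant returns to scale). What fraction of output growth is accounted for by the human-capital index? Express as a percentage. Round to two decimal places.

The human-capital index accounted for 10.11% of growth.

The human-capital index contributed 0.15 × 6 = 0.9 pp.
Share of growth = 0.9 / 8.9 × 100 = 10.1124%.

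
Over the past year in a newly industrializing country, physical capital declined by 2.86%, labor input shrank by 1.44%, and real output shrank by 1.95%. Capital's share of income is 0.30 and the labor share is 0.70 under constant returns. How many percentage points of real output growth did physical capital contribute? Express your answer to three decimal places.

-0.858 pp

Contribution = share × growth = 0.3 × (-2.86) = -0.858 pp.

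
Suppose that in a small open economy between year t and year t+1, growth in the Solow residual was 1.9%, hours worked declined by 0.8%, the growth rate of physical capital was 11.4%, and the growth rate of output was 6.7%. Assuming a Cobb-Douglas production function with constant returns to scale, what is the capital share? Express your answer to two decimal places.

gY = gA + α·gK + (1−α)·gL, so gY − gA − gL = α(gK − gL).
6.7 − 1.9 + 0.8 = α × (11.4 − (-0.8)).
5.6 = 12.2 α, so α = 0.459.

α = 0.46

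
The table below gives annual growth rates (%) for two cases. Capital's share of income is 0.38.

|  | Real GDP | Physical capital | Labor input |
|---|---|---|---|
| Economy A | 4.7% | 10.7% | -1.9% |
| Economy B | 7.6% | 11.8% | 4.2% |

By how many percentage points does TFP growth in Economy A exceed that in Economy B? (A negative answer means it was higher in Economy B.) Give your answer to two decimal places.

1.30 percentage points

Labor's share = 1 − 0.38 = 0.62.
Economy A: TFP = 4.7 − 4.066 + 1.178 = 1.812%.
Economy B: TFP = 7.6 − 4.484 − 2.604 = 0.512%.
Difference = 1.812 − (0.512) = 1.3 pp.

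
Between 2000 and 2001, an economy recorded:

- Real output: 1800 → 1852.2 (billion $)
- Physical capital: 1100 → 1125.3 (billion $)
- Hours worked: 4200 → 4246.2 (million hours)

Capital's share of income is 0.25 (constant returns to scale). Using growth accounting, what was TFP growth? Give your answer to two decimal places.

Real output growth = (1852.2 − 1800) / 1800 = 2.9%.
Physical capital growth = (1125.3 − 1100) / 1100 = 2.3%.
Hours worked growth = (4246.2 − 4200) / 4200 = 1.1%.
Labor's share = 1 − 0.25 = 0.75.
Physical capital: 0.25 × 2.3 = 0.575 pp.
Hours worked: 0.75 × 1.1 = 0.825 pp.
TFP growth = 2.9 − 1.4 = 1.5%.

TFP grew 1.50%.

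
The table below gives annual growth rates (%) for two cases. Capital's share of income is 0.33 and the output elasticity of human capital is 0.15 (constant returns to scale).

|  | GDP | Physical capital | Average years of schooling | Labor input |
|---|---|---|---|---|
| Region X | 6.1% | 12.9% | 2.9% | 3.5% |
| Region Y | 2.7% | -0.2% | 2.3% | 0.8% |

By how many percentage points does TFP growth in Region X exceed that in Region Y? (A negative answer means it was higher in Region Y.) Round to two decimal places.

Labor's share = 1 − 0.33 − 0.15 = 0.52.
Region X: TFP = 6.1 − 4.257 − 0.435 − 1.82 = -0.412%.
Region Y: TFP = 2.7 + 0.066 − 0.345 − 0.416 = 2.005%.
Difference = -0.412 − (2.005) = -2.417 pp.

-2.42 percentage points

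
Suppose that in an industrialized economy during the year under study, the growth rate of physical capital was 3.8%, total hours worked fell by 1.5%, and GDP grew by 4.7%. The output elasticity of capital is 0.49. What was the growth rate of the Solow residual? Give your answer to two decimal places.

3.60%

Labor's share = 1 − 0.49 = 0.51.
Physical capital: 0.49 × 3.8 = 1.862 pp.
Total hours worked: 0.51 × (-1.5) = -0.765 pp.
TFP growth = 4.7 − 1.097 = 3.603%.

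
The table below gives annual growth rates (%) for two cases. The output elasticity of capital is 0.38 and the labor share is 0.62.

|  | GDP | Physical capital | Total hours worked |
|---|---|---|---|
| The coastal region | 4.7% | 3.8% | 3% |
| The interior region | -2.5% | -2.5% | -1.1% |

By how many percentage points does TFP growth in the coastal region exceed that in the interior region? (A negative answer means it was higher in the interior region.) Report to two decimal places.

2.26 percentage points

Labor's share = 1 − 0.38 = 0.62.
The coastal region: TFP = 4.7 − 1.444 − 1.86 = 1.396%.
The interior region: TFP = -2.5 + 0.95 + 0.682 = -0.868%.
Difference = 1.396 − (-0.868) = 2.264 pp.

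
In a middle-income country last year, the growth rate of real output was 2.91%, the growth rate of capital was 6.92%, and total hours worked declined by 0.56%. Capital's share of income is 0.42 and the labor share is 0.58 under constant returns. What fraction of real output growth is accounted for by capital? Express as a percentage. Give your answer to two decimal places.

Capital contributed 0.42 × 6.92 = 2.9064 pp.
Share of growth = 2.9064 / 2.91 × 100 = 99.8763%.

99.88%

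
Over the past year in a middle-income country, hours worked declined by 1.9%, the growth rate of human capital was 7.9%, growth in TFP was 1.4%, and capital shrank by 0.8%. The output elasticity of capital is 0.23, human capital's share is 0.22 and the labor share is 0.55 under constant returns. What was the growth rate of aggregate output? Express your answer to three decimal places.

Aggregate output grew 1.909%.

Labor's share = 1 − 0.23 − 0.22 = 0.55.
Capital: 0.23 × (-0.8) = -0.184 pp.
Human capital: 0.22 × 7.9 = 1.738 pp.
Hours worked: 0.55 × (-1.9) = -1.045 pp.
Output growth = 1.4 + 0.509 = 1.909%.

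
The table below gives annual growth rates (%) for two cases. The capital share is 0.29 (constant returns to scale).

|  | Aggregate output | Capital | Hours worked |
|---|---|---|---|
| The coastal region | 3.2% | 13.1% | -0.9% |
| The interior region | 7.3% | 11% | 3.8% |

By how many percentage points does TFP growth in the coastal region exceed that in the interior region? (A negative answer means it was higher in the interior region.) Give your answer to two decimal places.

Labor's share = 1 − 0.29 = 0.71.
The coastal region: TFP = 3.2 − 3.799 + 0.639 = 0.04%.
The interior region: TFP = 7.3 − 3.19 − 2.698 = 1.412%.
Difference = 0.04 − (1.412) = -1.372 pp.

-1.37 percentage points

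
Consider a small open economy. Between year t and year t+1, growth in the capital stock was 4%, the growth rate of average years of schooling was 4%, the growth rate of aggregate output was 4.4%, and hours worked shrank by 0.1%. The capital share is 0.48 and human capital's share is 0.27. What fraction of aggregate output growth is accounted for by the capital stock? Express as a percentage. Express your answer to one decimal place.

The capital stock contributed 0.48 × 4 = 1.92 pp.
Share of growth = 1.92 / 4.4 × 100 = 43.636%.

The capital stock accounted for 43.6% of growth.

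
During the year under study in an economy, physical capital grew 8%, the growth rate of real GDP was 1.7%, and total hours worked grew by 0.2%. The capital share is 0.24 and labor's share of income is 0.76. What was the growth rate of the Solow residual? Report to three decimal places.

Labor's share = 1 − 0.24 = 0.76.
Physical capital: 0.24 × 8 = 1.92 pp.
Total hours worked: 0.76 × 0.2 = 0.152 pp.
TFP growth = 1.7 − 2.072 = -0.372%.

-0.372%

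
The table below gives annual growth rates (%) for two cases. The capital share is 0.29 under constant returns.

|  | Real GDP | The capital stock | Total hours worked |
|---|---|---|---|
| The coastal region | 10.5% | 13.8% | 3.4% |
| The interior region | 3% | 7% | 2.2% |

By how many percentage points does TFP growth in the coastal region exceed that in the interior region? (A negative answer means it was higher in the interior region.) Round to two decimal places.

Labor's share = 1 − 0.29 = 0.71.
The coastal region: TFP = 10.5 − 4.002 − 2.414 = 4.084%.
The interior region: TFP = 3 − 2.03 − 1.562 = -0.592%.
Difference = 4.084 − (-0.592) = 4.676 pp.

4.68 percentage points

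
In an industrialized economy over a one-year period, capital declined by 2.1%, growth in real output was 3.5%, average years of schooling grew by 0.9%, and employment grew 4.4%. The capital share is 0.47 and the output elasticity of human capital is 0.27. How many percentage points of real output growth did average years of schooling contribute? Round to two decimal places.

0.24 percentage points

Contribution = share × growth = 0.27 × 0.9 = 0.243 pp.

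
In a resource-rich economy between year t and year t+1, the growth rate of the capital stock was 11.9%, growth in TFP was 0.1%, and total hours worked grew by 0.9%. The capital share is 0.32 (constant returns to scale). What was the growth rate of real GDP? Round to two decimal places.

Labor's share = 1 − 0.32 = 0.68.
The capital stock: 0.32 × 11.9 = 3.808 pp.
Total hours worked: 0.68 × 0.9 = 0.612 pp.
Output growth = 0.1 + 4.42 = 4.52%.

Real GDP growth was 4.52%.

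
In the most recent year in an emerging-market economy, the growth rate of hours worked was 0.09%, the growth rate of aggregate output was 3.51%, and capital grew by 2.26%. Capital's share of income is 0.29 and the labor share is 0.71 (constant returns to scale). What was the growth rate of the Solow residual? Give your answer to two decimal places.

Labor's share = 1 − 0.29 = 0.71.
Capital: 0.29 × 2.26 = 0.6554 pp.
Hours worked: 0.71 × 0.09 = 0.0639 pp.
TFP growth = 3.51 − 0.7193 = 2.7907%.

The Solow residual grew 2.79%.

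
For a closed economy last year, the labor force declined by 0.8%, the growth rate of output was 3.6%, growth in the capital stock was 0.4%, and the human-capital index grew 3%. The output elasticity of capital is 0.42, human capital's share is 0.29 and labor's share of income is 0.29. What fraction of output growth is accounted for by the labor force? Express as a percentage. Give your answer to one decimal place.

-6.4%

Labor's share = 1 − 0.42 − 0.29 = 0.29.
The labor force contributed 0.29 × (-0.8) = -0.232 pp.
Share of growth = -0.232 / 3.6 × 100 = -6.444%.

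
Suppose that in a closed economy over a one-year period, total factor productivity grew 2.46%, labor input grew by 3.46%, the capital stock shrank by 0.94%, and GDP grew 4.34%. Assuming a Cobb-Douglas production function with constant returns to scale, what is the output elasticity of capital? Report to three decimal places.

The output elasticity of capital is 0.359.

gY = gA + α·gK + (1−α)·gL, so gY − gA − gL = α(gK − gL).
4.34 − 2.46 − 3.46 = α × (-0.94 − 3.46).
-1.58 = -4.4 α, so α = 0.35909.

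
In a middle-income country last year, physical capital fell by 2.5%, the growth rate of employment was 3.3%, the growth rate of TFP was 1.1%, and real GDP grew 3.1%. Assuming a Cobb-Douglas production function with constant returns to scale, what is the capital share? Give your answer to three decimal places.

The capital share is 0.224.

gY = gA + α·gK + (1−α)·gL, so gY − gA − gL = α(gK − gL).
3.1 − 1.1 − 3.3 = α × (-2.5 − 3.3).
-1.3 = -5.8 α, so α = 0.22414.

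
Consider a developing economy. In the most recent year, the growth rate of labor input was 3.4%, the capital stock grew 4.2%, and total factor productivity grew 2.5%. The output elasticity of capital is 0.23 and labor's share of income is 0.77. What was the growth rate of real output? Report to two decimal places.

6.08%

Labor's share = 1 − 0.23 = 0.77.
The capital stock: 0.23 × 4.2 = 0.966 pp.
Labor input: 0.77 × 3.4 = 2.618 pp.
Output growth = 2.5 + 3.584 = 6.084%.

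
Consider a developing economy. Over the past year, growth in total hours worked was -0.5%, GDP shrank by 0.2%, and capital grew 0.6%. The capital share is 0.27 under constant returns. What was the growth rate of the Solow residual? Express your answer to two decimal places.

0.00%

Labor's share = 1 − 0.27 = 0.73.
Capital: 0.27 × 0.6 = 0.162 pp.
Total hours worked: 0.73 × (-0.5) = -0.365 pp.
TFP growth = -0.2 + 0.203 = 0.003%.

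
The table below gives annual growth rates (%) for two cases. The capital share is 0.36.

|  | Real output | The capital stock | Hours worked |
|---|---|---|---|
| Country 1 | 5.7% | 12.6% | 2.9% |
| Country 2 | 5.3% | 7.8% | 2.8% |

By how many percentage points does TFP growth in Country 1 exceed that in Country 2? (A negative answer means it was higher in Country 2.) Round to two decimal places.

-1.39 percentage points

Labor's share = 1 − 0.36 = 0.64.
Country 1: TFP = 5.7 − 4.536 − 1.856 = -0.692%.
Country 2: TFP = 5.3 − 2.808 − 1.792 = 0.7%.
Difference = -0.692 − (0.7) = -1.392 pp.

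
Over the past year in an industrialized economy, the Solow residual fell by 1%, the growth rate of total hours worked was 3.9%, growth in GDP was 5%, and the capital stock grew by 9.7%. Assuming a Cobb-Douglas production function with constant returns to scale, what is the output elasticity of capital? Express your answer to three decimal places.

α = 0.362

gY = gA + α·gK + (1−α)·gL, so gY − gA − gL = α(gK − gL).
5 + 1 − 3.9 = α × (9.7 − 3.9).
2.1 = 5.8 α, so α = 0.36207.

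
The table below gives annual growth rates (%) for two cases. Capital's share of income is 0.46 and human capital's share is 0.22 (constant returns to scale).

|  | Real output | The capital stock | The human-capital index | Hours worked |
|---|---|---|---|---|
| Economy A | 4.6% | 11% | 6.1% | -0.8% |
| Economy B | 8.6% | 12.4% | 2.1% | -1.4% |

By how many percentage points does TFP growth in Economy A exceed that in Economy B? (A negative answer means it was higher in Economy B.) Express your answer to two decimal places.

-4.43 percentage points

Labor's share = 1 − 0.46 − 0.22 = 0.32.
Economy A: TFP = 4.6 − 5.06 − 1.342 + 0.256 = -1.546%.
Economy B: TFP = 8.6 − 5.704 − 0.462 + 0.448 = 2.882%.
Difference = -1.546 − (2.882) = -4.428 pp.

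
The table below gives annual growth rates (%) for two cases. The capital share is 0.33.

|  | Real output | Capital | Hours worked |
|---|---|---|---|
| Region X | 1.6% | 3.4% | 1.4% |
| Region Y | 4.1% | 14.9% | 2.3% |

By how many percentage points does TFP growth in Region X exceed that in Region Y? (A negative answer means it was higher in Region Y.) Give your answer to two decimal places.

Labor's share = 1 − 0.33 = 0.67.
Region X: TFP = 1.6 − 1.122 − 0.938 = -0.46%.
Region Y: TFP = 4.1 − 4.917 − 1.541 = -2.358%.
Difference = -0.46 − (-2.358) = 1.898 pp.

1.90 percentage points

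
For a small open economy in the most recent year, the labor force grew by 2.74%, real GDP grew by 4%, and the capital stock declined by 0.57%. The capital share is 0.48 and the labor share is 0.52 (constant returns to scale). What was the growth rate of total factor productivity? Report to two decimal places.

Total factor productivity grew 2.85%.

Labor's share = 1 − 0.48 = 0.52.
The capital stock: 0.48 × (-0.57) = -0.2736 pp.
The labor force: 0.52 × 2.74 = 1.4248 pp.
TFP growth = 4 − 1.1512 = 2.8488%.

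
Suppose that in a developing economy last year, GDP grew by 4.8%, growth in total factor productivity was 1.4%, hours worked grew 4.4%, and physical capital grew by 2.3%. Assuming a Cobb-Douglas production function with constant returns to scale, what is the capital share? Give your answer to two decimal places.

0.48

gY = gA + α·gK + (1−α)·gL, so gY − gA − gL = α(gK − gL).
4.8 − 1.4 − 4.4 = α × (2.3 − 4.4).
-1 = -2.1 α, so α = 0.4762.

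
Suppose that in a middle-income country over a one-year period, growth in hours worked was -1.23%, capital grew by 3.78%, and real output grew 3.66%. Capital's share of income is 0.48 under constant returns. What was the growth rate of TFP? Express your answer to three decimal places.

2.485%

Labor's share = 1 − 0.48 = 0.52.
Capital: 0.48 × 3.78 = 1.8144 pp.
Hours worked: 0.52 × (-1.23) = -0.6396 pp.
TFP growth = 3.66 − 1.1748 = 2.4852%.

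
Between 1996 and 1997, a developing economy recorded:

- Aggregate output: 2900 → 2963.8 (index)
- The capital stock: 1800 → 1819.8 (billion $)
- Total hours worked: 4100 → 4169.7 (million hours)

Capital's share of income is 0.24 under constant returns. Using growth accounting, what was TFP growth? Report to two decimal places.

TFP growth was 0.64%.

Aggregate output growth = (2963.8 − 2900) / 2900 = 2.2%.
The capital stock growth = (1819.8 − 1800) / 1800 = 1.1%.
Total hours worked growth = (4169.7 − 4100) / 4100 = 1.7%.
Labor's share = 1 − 0.24 = 0.76.
The capital stock: 0.24 × 1.1 = 0.264 pp.
Total hours worked: 0.76 × 1.7 = 1.292 pp.
TFP growth = 2.2 − 1.556 = 0.644%.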